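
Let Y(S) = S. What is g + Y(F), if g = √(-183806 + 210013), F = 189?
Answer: 189 + √26207 ≈ 350.89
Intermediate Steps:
g = √26207 ≈ 161.89
g + Y(F) = √26207 + 189 = 189 + √26207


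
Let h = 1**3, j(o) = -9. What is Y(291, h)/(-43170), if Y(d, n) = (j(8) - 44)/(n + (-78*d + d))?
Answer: -53/967267020 ≈ -5.4794e-8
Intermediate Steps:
h = 1
Y(d, n) = -53/(n - 77*d) (Y(d, n) = (-9 - 44)/(n + (-78*d + d)) = -53/(n - 77*d))
Y(291, h)/(-43170) = (53/(-1*1 + 77*291))/(-43170) = (53/(-1 + 22407))*(-1/43170) = (53/22406)*(-1/43170) = -53/967267020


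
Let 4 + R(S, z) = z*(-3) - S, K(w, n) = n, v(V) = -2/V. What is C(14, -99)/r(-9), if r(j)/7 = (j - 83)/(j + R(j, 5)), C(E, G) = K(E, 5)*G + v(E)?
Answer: -32927/2254 ≈ -14.608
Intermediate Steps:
C(E, G) = -2/E + 5*G (C(E, G) = 5*G - 2/E = -2/E + 5*G)
R(S, z) = -4 - S - 3*z (R(S, z) = -4 + (z*(-3) - S) = -4 + (-3*z - S) = -4 + (-S - 3*z) = -4 - S - 3*z)
r(j) = 581/19 - 7*j/19 (r(j) = 7*((j - 83)/(j + (-4 - j - 3*5))) = 7*((-83 + j)/(j + (-4 - j - 15))) = 7*((-83 + j)/(j + (-19 - j))) = 7*((-83 + j)/(-19)) = 7*((-83 + j)*(-1/19)) = 7*(83/19 - j/19) = 581/19 - 7*j/19)
C(14, -99)/r(-9) = (-2/14 + 5*(-99))/(581/19 - 7/19*(-9)) = (-2*1/14 - 495)/(581/19 + 63/19) = (-1/7 - 495)/(644/19) = -3466/7*19/644 = -32927/2254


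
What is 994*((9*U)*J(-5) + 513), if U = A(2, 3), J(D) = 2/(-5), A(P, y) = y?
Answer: 2495934/5 ≈ 4.9919e+5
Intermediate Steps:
J(D) = -⅖ (J(D) = 2*(-⅕) = -⅖)
U = 3
994*((9*U)*J(-5) + 513) = 994*((9*3)*(-⅖) + 513) = 994*(27*(-⅖) + 513) = 994*(-54/5 + 513) = 994*(2511/5) = 2495934/5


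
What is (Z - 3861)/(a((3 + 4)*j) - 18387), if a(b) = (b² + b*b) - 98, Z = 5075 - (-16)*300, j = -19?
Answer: 6014/16893 ≈ 0.35601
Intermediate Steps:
Z = 9875 (Z = 5075 - 1*(-4800) = 5075 + 4800 = 9875)
a(b) = -98 + 2*b² (a(b) = (b² + b²) - 98 = 2*b² - 98 = -98 + 2*b²)
(Z - 3861)/(a((3 + 4)*j) - 18387) = (9875 - 3861)/((-98 + 2*((3 + 4)*(-19))²) - 18387) = 6014/((-98 + 2*(7*(-19))²) - 18387) = 6014/((-98 + 2*(-133)²) - 18387) = 6014/((-98 + 2*17689) - 18387) = 6014/((-98 + 35378) - 18387) = 6014/(35280 - 18387) = 6014/16893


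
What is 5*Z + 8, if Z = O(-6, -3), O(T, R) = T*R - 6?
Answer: 68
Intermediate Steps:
O(T, R) = -6 + R*T (O(T, R) = R*T - 6 = -6 + R*T)
Z = 12 (Z = -6 - 3*(-6) = -6 + 18 = 12)
5*Z + 8 = 5*12 + 8 = 60 + 8 = 68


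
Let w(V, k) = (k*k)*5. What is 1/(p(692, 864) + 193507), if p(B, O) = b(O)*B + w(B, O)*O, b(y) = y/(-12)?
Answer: 1/3225006403 ≈ 3.1008e-10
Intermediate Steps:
b(y) = -y/12 (b(y) = y*(-1/12) = -y/12)
w(V, k) = 5*k**2 (w(V, k) = k**2*5 = 5*k**2)
p(B, O) = 5*O**3 - B*O/12 (p(B, O) = (-O/12)*B + (5*O**2)*O = -B*O/12 + 5*O**3 = 5*O**3 - B*O/12)
1/(p(692, 864) + 193507) = 1/((1/12)*864*(-1*692 + 60*864**2) + 193507) = 1/((1/12)*864*(-692 + 60*746496) + 193507) = 1/((1/12)*864*(-692 + 44789760) + 193507) = 1/((1/12)*864*44789068 + 193507) = 1/(3224812896 + 193507) = 1/3225006403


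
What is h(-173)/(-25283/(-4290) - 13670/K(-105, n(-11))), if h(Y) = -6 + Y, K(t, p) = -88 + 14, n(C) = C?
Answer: -28412670/30257621 ≈ -0.93902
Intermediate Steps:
K(t, p) = -74
h(Y) = -6 + Y (h(Y) = -6*1 + Y = -6 + Y)
h(-173)/(-25283/(-4290) - 13670/K(-105, n(-11))) = (-6 - 173)/(-25283/(-4290) - 13670/(-74)) = -179/(-25283*(-1/4290) - 13670*(-1/74)) = -179/(25283/4290 + 6835/37) = -179/30257621/158730 = -179*158730/30257621 = -28412670/30257621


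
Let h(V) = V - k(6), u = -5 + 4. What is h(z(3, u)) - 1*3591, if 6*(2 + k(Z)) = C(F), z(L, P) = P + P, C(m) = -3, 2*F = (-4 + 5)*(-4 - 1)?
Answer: -7181/2 ≈ -3590.5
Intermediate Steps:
F = -5/2 (F = ((-4 + 5)*(-4 - 1))/2 = (1*(-5))/2 = (½)*(-5) = -5/2 ≈ -2.5000)
u = -1
z(L, P) = 2*P
k(Z) = -5/2 (k(Z) = -2 + (⅙)*(-3) = -2 - ½ = -5/2)
h(V) = 5/2 + V (h(V) = V - 1*(-5/2) = V + 5/2 = 5/2 + V)
h(z(3, u)) - 1*3591 = (5/2 + 2*(-1)) - 1*3591 = (5/2 - 2) - 3591 = ½ - 3591 = -7181/2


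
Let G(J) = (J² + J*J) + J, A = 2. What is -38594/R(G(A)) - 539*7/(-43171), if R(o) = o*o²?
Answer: -831184287/21585500 ≈ -38.507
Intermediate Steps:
G(J) = J + 2*J² (G(J) = (J² + J²) + J = 2*J² + J = J + 2*J²)
R(o) = o³
-38594/R(G(A)) - 539*7/(-43171) = -38594*1/(8*(1 + 2*2)³) - 539*7/(-43171) = -38594*1/(8*(1 + 4)³) - 3773*(-1/43171) = -38594/((2*5)³) + 3773/43171 = -38594/(10³) + 3773/43171 = -38594/1000 + 3773/43171 = -38594*1/1000 + 3773/43171 = -19297/500 + 3773/43171 = -831184287/21585500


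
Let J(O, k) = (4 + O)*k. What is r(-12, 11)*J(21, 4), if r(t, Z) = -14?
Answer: -1400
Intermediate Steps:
J(O, k) = k*(4 + O)
r(-12, 11)*J(21, 4) = -56*(4 + 21) = -56*25 = -14*100 = -1400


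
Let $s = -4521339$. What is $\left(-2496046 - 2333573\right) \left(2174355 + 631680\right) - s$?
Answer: $-13552075429326$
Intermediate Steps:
$\left(-2496046 - 2333573\right) \left(2174355 + 631680\right) - s = \left(-2496046 - 2333573\right) \left(2174355 + 631680\right) - -4521339 = \left(-4829619\right) 2806035 + 4521339 = -13552079950665 + 4521339 = -13552075429326$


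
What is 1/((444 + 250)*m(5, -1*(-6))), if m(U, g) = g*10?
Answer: 1/41640 ≈ 2.4015e-5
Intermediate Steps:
m(U, g) = 10*g
1/((444 + 250)*m(5, -1*(-6))) = 1/((444 + 250)*(10*(-1*(-6)))) = 1/(694*(10*6)) = 1/(694*60) = 1/41640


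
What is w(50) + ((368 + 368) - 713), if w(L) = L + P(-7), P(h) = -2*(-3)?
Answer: 79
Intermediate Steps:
P(h) = 6
w(L) = 6 + L (w(L) = L + 6 = 6 + L)
w(50) + ((368 + 368) - 713) = (6 + 50) + ((368 + 368) - 713) = 56 + (736 - 713) = 56 + 23 = 79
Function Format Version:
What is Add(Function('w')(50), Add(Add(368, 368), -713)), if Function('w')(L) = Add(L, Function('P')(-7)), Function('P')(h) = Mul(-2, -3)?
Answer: 79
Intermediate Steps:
Function('P')(h) = 6
Function('w')(L) = Add(6, L) (Function('w')(L) = Add(L, 6) = Add(6, L))
Add(Function('w')(50), Add(Add(368, 368), -713)) = Add(Add(6, 50), Add(Add(368, 368), -713)) = Add(56, Add(736, -713)) = Add(56, 23) = 79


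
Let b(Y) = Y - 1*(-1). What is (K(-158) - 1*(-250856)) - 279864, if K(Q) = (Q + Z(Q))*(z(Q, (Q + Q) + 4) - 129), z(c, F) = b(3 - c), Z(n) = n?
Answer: -39436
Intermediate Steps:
b(Y) = 1 + Y (b(Y) = Y + 1 = 1 + Y)
z(c, F) = 4 - c (z(c, F) = 1 + (3 - c) = 4 - c)
K(Q) = 2*Q*(-125 - Q) (K(Q) = (Q + Q)*((4 - Q) - 129) = (2*Q)*(-125 - Q) = 2*Q*(-125 - Q))
(K(-158) - 1*(-250856)) - 279864 = (2*(-158)*(-125 - 1*(-158)) - 1*(-250856)) - 279864 = (2*(-158)*(-125 + 158) + 250856) - 279864 = (2*(-158)*33 + 250856) - 279864 = (-10428 + 250856) - 279864 = 240428 - 279864 = -39436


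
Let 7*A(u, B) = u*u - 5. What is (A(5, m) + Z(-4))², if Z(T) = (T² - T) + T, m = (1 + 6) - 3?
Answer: 17424/49 ≈ 355.59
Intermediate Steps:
m = 4 (m = 7 - 3 = 4)
A(u, B) = -5/7 + u²/7 (A(u, B) = (u*u - 5)/7 = (u² - 5)/7 = (-5 + u²)/7 = -5/7 + u²/7)
Z(T) = T²
(A(5, m) + Z(-4))² = ((-5/7 + (⅐)*5²) + (-4)²)² = ((-5/7 + (⅐)*25) + 16)² = ((-5/7 + 25/7) + 16)² = (20/7 + 16)² = (132/7)² = 17424/49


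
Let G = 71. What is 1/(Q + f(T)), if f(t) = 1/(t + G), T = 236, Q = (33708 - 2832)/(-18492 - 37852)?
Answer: -4324402/2355647 ≈ -1.8358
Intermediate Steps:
Q = -7719/14086 (Q = 30876/(-56344) = 30876*(-1/56344) = -7719/14086 ≈ -0.54799)
f(t) = 1/(71 + t) (f(t) = 1/(t + 71) = 1/(71 + t))
1/(Q + f(T)) = 1/(-7719/14086 + 1/(71 + 236)) = 1/(-7719/14086 + 1/307) = 1/(-2355647/4324402) = -4324402/2355647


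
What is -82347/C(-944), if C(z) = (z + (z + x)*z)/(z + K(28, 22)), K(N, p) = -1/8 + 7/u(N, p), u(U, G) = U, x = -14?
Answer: 207267399/2409088 ≈ 86.036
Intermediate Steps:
K(N, p) = -1/8 + 7/N
C(z) = (z + z*(-14 + z))/(1/8 + z) (C(z) = (z + (z - 14)*z)/(z + (1/8)*(56 - 1*28)/28) = (z + (-14 + z)*z)/(z + (1/8)*(1/28)*(56 - 28)) = (z + z*(-14 + z))/(z + (1/8)*(1/28)*28) = (z + z*(-14 + z))/(z + 1/8) = (z + z*(-14 + z))/(1/8 + z))
-82347/C(-944) = -82347*(-(1 + 8*(-944))/(7552*(-13 - 944))) = -82347/(8*(-944)*(-957)/(1 - 7552)) = -82347/(8*(-944)*(-957)/(-7551)) = -82347/(8*(-944)*(-1/7551)*(-957)) = -82347/(-2409088/2517) = -82347*(-2517/2409088) = 207267399/2409088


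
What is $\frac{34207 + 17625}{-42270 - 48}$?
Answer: $- \frac{25916}{21159} \approx -1.2248$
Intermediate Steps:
$\frac{34207 + 17625}{-42270 - 48} = \frac{51832}{-42318} = 51832 \left(- \frac{1}{42318}\right) = - \frac{25916}{21159}$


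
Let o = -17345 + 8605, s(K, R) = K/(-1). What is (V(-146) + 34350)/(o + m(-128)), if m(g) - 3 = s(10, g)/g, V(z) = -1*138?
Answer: -2189568/559163 ≈ -3.9158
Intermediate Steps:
s(K, R) = -K (s(K, R) = K*(-1) = -K)
V(z) = -138
o = -8740
m(g) = 3 - 10/g (m(g) = 3 + (-1*10)/g = 3 - 10/g)
(V(-146) + 34350)/(o + m(-128)) = (-138 + 34350)/(-8740 + (3 - 10/(-128))) = 34212/(-8740 + (3 - 10*(-1/128))) = 34212/(-8740 + (3 + 5/64)) = 34212/(-8740 + 197/64) = 34212/(-559163/64) = 34212*(-64/559163) = -2189568/559163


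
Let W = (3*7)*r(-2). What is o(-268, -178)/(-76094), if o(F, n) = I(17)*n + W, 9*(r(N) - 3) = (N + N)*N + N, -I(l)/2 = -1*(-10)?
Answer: -3637/76094 ≈ -0.047796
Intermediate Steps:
I(l) = -20 (I(l) = -(-2)*(-10) = -2*10 = -20)
r(N) = 3 + N/9 + 2*N**2/9 (r(N) = 3 + ((N + N)*N + N)/9 = 3 + ((2*N)*N + N)/9 = 3 + (2*N**2 + N)/9 = 3 + (N + 2*N**2)/9 = 3 + (N/9 + 2*N**2/9) = 3 + N/9 + 2*N**2/9)
W = 77 (W = (3*7)*(3 + (1/9)*(-2) + (2/9)*(-2)**2) = 21*(3 - 2/9 + (2/9)*4) = 21*(3 - 2/9 + 8/9) = 21*(11/3) = 77)
o(F, n) = 77 - 20*n (o(F, n) = -20*n + 77 = 77 - 20*n)
o(-268, -178)/(-76094) = (77 - 20*(-178))/(-76094) = (77 + 3560)*(-1/76094) = 3637*(-1/76094) = -3637/76094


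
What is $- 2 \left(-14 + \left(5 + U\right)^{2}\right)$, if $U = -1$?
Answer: $-4$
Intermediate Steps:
$- 2 \left(-14 + \left(5 + U\right)^{2}\right) = - 2 \left(-14 + \left(5 - 1\right)^{2}\right) = - 2 \left(-14 + 4^{2}\right) = - 2 \left(-14 + 16\right) = \left(-2\right) 2 = -4$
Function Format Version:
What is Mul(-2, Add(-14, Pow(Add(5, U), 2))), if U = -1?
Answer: -4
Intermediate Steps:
Mul(-2, Add(-14, Pow(Add(5, U), 2))) = Mul(-2, Add(-14, Pow(Add(5, -1), 2))) = Mul(-2, Add(-14, Pow(4, 2))) = Mul(-2, Add(-14, 16)) = Mul(-2, 2) = -4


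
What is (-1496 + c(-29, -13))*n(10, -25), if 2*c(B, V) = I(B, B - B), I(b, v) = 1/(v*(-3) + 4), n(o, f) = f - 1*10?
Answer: 418845/8 ≈ 52356.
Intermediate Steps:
n(o, f) = -10 + f (n(o, f) = f - 10 = -10 + f)
I(b, v) = 1/(4 - 3*v) (I(b, v) = 1/(-3*v + 4) = 1/(4 - 3*v))
c(B, V) = ⅛ (c(B, V) = (-1/(-4 + 3*(B - B)))/2 = (-1/(-4 + 3*0))/2 = (-1/(-4 + 0))/2 = (-1/(-4))/2 = (-1*(-¼))/2 = (½)*(¼) = ⅛)
(-1496 + c(-29, -13))*n(10, -25) = (-1496 + ⅛)*(-10 - 25) = -11967/8*(-35) = 418845/8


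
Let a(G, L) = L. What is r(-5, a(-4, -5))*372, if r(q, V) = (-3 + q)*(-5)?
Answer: 14880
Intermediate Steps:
r(q, V) = 15 - 5*q
r(-5, a(-4, -5))*372 = (15 - 5*(-5))*372 = (15 + 25)*372 = 40*372 = 14880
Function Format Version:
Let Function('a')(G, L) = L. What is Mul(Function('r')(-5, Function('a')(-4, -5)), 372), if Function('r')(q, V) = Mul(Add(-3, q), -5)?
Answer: 14880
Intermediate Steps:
Function('r')(q, V) = Add(15, Mul(-5, q))
Mul(Function('r')(-5, Function('a')(-4, -5)), 372) = Mul(Add(15, Mul(-5, -5)), 372) = Mul(Add(15, 25), 372) = Mul(40, 372) = 14880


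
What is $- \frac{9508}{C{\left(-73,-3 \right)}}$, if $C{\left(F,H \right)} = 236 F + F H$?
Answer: $\frac{9508}{17009} \approx 0.559$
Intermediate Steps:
$- \frac{9508}{C{\left(-73,-3 \right)}} = - \frac{9508}{\left(-73\right) \left(236 - 3\right)} = - \frac{9508}{\left(-73\right) 233} = - \frac{9508}{-17009} = \left(-9508\right) \left(- \frac{1}{17009}\right) = \frac{9508}{17009}$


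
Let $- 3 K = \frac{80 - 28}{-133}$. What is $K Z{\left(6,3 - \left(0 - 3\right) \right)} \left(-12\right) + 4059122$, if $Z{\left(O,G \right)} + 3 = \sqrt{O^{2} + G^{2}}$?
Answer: $\frac{539863850}{133} - \frac{1248 \sqrt{2}}{133} \approx 4.0591 \cdot 10^{6}$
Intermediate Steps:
$K = \frac{52}{399}$ ($K = - \frac{\left(80 - 28\right) \frac{1}{-133}}{3} = - \frac{\left(80 - 28\right) \left(- \frac{1}{133}\right)}{3} = - \frac{52 \left(- \frac{1}{133}\right)}{3} = \left(- \frac{1}{3}\right) \left(- \frac{52}{133}\right) = \frac{52}{399} \approx 0.13033$)
$Z{\left(O,G \right)} = -3 + \sqrt{G^{2} + O^{2}}$ ($Z{\left(O,G \right)} = -3 + \sqrt{O^{2} + G^{2}} = -3 + \sqrt{G^{2} + O^{2}}$)
$K Z{\left(6,3 - \left(0 - 3\right) \right)} \left(-12\right) + 4059122 = \frac{52 \left(-3 + \sqrt{\left(3 - \left(0 - 3\right)\right)^{2} + 6^{2}}\right)}{399} \left(-12\right) + 4059122 = \frac{52 \left(-3 + \sqrt{\left(3 - -3\right)^{2} + 36}\right)}{399} \left(-12\right) + 4059122 = \frac{52 \left(-3 + \sqrt{\left(3 + 3\right)^{2} + 36}\right)}{399} \left(-12\right) + 4059122 = \frac{52 \left(-3 + \sqrt{6^{2} + 36}\right)}{399} \left(-12\right) + 4059122 = \frac{52 \left(-3 + \sqrt{36 + 36}\right)}{399} \left(-12\right) + 4059122 = \frac{52 \left(-3 + \sqrt{72}\right)}{399} \left(-12\right) + 4059122 = \frac{52 \left(-3 + 6 \sqrt{2}\right)}{399} \left(-12\right) + 4059122 = \left(- \frac{52}{133} + \frac{104 \sqrt{2}}{133}\right) \left(-12\right) + 4059122 = \left(\frac{624}{133} - \frac{1248 \sqrt{2}}{133}\right) + 4059122 = \frac{539863850}{133} - \frac{1248 \sqrt{2}}{133}$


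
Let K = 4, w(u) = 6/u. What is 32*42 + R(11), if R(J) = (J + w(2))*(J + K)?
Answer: 1554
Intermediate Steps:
R(J) = (3 + J)*(4 + J) (R(J) = (J + 6/2)*(J + 4) = (J + 6*(1/2))*(4 + J) = (J + 3)*(4 + J) = (3 + J)*(4 + J))
32*42 + R(11) = 32*42 + (12 + 11**2 + 7*11) = 1344 + (12 + 121 + 77) = 1344 + 210 = 1554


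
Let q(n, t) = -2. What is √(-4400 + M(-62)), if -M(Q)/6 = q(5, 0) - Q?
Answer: 2*I*√1190 ≈ 68.993*I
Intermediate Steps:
M(Q) = 12 + 6*Q (M(Q) = -6*(-2 - Q) = 12 + 6*Q)
√(-4400 + M(-62)) = √(-4400 + (12 + 6*(-62))) = √(-4400 + (12 - 372)) = √(-4400 - 360) = √(-4760) = 2*I*√1190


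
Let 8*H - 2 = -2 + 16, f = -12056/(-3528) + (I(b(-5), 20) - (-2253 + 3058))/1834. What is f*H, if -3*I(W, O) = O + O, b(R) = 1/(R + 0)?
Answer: 343279/57771 ≈ 5.9421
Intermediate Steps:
b(R) = 1/R
I(W, O) = -2*O/3 (I(W, O) = -(O + O)/3 = -2*O/3)
f = 343279/115542 (f = -12056/(-3528) + (-2/3*20 - (-2253 + 3058))/1834 = -12056*(-1/3528) + (-40/3 - 1*805)*(1/1834) = 1507/441 + (-40/3 - 805)*(1/1834) = 1507/441 - 2455/3*1/1834 = 1507/441 - 2455/5502 = 343279/115542 ≈ 2.9710)
H = 2 (H = 1/4 + (-2 + 16)/8 = 1/4 + (1/8)*14 = 1/4 + 7/4 = 2)
f*H = (343279/115542)*2 = 343279/57771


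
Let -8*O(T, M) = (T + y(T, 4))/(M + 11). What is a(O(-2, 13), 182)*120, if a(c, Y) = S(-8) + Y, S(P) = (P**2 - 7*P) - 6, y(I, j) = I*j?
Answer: 35520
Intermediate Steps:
S(P) = -6 + P**2 - 7*P
O(T, M) = -5*T/(8*(11 + M)) (O(T, M) = -(T + T*4)/(8*(M + 11)) = -(T + 4*T)/(8*(11 + M)) = -5*T/(8*(11 + M)))
a(c, Y) = 114 + Y (a(c, Y) = (-6 + (-8)**2 - 7*(-8)) + Y = (-6 + 64 + 56) + Y = 114 + Y)
a(O(-2, 13), 182)*120 = (114 + 182)*120 = 296*120 = 35520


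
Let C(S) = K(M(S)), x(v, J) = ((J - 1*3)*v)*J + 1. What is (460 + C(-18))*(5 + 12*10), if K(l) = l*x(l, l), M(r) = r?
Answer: 15364250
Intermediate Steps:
x(v, J) = 1 + J*v*(-3 + J) (x(v, J) = ((J - 3)*v)*J + 1 = ((-3 + J)*v)*J + 1 = (v*(-3 + J))*J + 1 = J*v*(-3 + J) + 1 = 1 + J*v*(-3 + J))
K(l) = l*(1 + l³ - 3*l²) (K(l) = l*(1 + l*l² - 3*l*l) = l*(1 + l³ - 3*l²))
C(S) = S + S⁴ - 3*S³
(460 + C(-18))*(5 + 12*10) = (460 + (-18 + (-18)⁴ - 3*(-18)³))*(5 + 12*10) = (460 + (-18 + 104976 - 3*(-5832)))*(5 + 120) = (460 + (-18 + 104976 + 17496))*125 = (460 + 122454)*125 = 122914*125 = 15364250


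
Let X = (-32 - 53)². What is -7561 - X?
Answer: -14786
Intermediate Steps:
X = 7225 (X = (-85)² = 7225)
-7561 - X = -7561 - 1*7225 = -7561 - 7225 = -14786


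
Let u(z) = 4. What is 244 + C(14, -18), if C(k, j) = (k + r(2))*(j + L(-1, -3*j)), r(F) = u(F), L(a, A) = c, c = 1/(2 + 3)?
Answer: -382/5 ≈ -76.400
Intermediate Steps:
c = 1/5 ≈ 0.20000
L(a, A) = 1/5
r(F) = 4
C(k, j) = (4 + k)*(1/5 + j) (C(k, j) = (k + 4)*(j + 1/5) = (4 + k)*(1/5 + j))
244 + C(14, -18) = 244 + (4/5 + 4*(-18) + (1/5)*14 - 18*14) = 244 + (4/5 - 72 + 14/5 - 252) = 244 - 1602/5 = -382/5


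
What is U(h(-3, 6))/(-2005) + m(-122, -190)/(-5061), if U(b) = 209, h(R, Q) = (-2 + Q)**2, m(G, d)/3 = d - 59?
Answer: 146662/3382435 ≈ 0.043360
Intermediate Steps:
m(G, d) = -177 + 3*d (m(G, d) = 3*(d - 59) = 3*(-59 + d) = -177 + 3*d)
U(h(-3, 6))/(-2005) + m(-122, -190)/(-5061) = 209/(-2005) + (-177 + 3*(-190))/(-5061) = 209*(-1/2005) + (-177 - 570)*(-1/5061) = -209/2005 - 747*(-1/5061) = -209/2005 + 249/1687 = 146662/3382435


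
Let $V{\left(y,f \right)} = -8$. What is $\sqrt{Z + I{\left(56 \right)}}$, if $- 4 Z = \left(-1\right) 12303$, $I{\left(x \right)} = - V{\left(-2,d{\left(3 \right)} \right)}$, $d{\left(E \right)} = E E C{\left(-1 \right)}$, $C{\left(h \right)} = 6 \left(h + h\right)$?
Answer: $\frac{\sqrt{12335}}{2} \approx 55.531$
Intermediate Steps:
$C{\left(h \right)} = 12 h$ ($C{\left(h \right)} = 6 \cdot 2 h = 12 h$)
$d{\left(E \right)} = - 12 E^{2}$ ($d{\left(E \right)} = E E 12 \left(-1\right) = E^{2} \left(-12\right) = - 12 E^{2}$)
$I{\left(x \right)} = 8$ ($I{\left(x \right)} = \left(-1\right) \left(-8\right) = 8$)
$Z = \frac{12303}{4}$ ($Z = - \frac{\left(-1\right) 12303}{4} = \left(- \frac{1}{4}\right) \left(-12303\right) = \frac{12303}{4} \approx 3075.8$)
$\sqrt{Z + I{\left(56 \right)}} = \sqrt{\frac{12303}{4} + 8} = \sqrt{\frac{12335}{4}} = \frac{\sqrt{12335}}{2}$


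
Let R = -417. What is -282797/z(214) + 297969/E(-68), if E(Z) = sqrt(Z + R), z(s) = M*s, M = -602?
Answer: 282797/128828 - 297969*I*sqrt(485)/485 ≈ 2.1952 - 13530.0*I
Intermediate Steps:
z(s) = -602*s
E(Z) = sqrt(-417 + Z) (E(Z) = sqrt(Z - 417) = sqrt(-417 + Z))
-282797/z(214) + 297969/E(-68) = -282797/((-602*214)) + 297969/(sqrt(-417 - 68)) = -282797/(-128828) + 297969/(sqrt(-485)) = -282797*(-1/128828) + 297969/((I*sqrt(485))) = 282797/128828 + 297969*(-I*sqrt(485)/485) = 282797/128828 - 297969*I*sqrt(485)/485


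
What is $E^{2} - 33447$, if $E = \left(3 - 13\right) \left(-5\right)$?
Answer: $-30947$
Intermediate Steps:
$E = 50$ ($E = \left(-10\right) \left(-5\right) = 50$)
$E^{2} - 33447 = 50^{2} - 33447 = 2500 - 33447 = -30947$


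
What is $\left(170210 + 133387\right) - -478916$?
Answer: $782513$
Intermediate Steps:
$\left(170210 + 133387\right) - -478916 = 303597 + 478916 = 782513$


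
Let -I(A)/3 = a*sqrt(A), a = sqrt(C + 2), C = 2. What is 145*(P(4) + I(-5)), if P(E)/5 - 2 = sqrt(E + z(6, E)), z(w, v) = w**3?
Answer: 1450 + 1450*sqrt(55) - 870*I*sqrt(5) ≈ 12203.0 - 1945.4*I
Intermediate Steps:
a = 2 (a = sqrt(2 + 2) = sqrt(4) = 2)
P(E) = 10 + 5*sqrt(216 + E) (P(E) = 10 + 5*sqrt(E + 6**3) = 10 + 5*sqrt(E + 216) = 10 + 5*sqrt(216 + E))
I(A) = -6*sqrt(A)
145*(P(4) + I(-5)) = 145*((10 + 5*sqrt(216 + 4)) - 6*I*sqrt(5)) = 145*((10 + 5*sqrt(220)) - 6*I*sqrt(5)) = 145*((10 + 5*(2*sqrt(55))) - 6*I*sqrt(5)) = 145*((10 + 10*sqrt(55)) - 6*I*sqrt(5)) = 145*(10 + 10*sqrt(55) - 6*I*sqrt(5)) = 1450 + 1450*sqrt(55) - 870*I*sqrt(5)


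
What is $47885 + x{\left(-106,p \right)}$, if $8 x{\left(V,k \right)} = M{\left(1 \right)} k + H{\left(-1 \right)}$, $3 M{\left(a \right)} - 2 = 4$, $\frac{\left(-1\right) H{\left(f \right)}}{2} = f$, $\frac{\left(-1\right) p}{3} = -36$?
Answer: $\frac{191649}{4} \approx 47912.0$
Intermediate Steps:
$p = 108$ ($p = \left(-3\right) \left(-36\right) = 108$)
$H{\left(f \right)} = - 2 f$
$M{\left(a \right)} = 2$ ($M{\left(a \right)} = \frac{2}{3} + \frac{1}{3} \cdot 4 = \frac{2}{3} + \frac{4}{3} = 2$)
$x{\left(V,k \right)} = \frac{1}{4} + \frac{k}{4}$ ($x{\left(V,k \right)} = \frac{2 k - -2}{8} = \frac{2 k + 2}{8} = \frac{2 + 2 k}{8} = \frac{1}{4} + \frac{k}{4}$)
$47885 + x{\left(-106,p \right)} = 47885 + \left(\frac{1}{4} + \frac{1}{4} \cdot 108\right) = 47885 + \left(\frac{1}{4} + 27\right) = 47885 + \frac{109}{4} = \frac{191649}{4}$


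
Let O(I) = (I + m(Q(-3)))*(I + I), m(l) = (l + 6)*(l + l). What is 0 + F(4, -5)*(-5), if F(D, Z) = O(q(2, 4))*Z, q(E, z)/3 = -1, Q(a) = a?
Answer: 3150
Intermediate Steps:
q(E, z) = -3 (q(E, z) = 3*(-1) = -3)
m(l) = 2*l*(6 + l) (m(l) = (6 + l)*(2*l) = 2*l*(6 + l))
O(I) = 2*I*(-18 + I) (O(I) = (I + 2*(-3)*(6 - 3))*(I + I) = (I + 2*(-3)*3)*(2*I) = (I - 18)*(2*I) = (-18 + I)*(2*I) = 2*I*(-18 + I))
F(D, Z) = 126*Z (F(D, Z) = (2*(-3)*(-18 - 3))*Z = (2*(-3)*(-21))*Z = 126*Z)
0 + F(4, -5)*(-5) = 0 + (126*(-5))*(-5) = 0 - 630*(-5) = 0 + 3150 = 3150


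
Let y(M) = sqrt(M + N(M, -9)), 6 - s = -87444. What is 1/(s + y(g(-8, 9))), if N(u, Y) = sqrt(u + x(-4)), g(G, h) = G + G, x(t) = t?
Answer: 1/(87450 + sqrt(2)*sqrt(-8 + I*sqrt(5))) ≈ 1.1435e-5 - 5.3e-10*I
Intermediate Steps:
g(G, h) = 2*G
s = 87450 (s = 6 - 1*(-87444) = 6 + 87444 = 87450)
N(u, Y) = sqrt(-4 + u) (N(u, Y) = sqrt(u - 4) = sqrt(-4 + u))
y(M) = sqrt(M + sqrt(-4 + M))
1/(s + y(g(-8, 9))) = 1/(87450 + sqrt(2*(-8) + sqrt(-4 + 2*(-8)))) = 1/(87450 + sqrt(-16 + sqrt(-4 - 16))) = 1/(87450 + sqrt(-16 + sqrt(-20))) = 1/(87450 + sqrt(-16 + 2*I*sqrt(5)))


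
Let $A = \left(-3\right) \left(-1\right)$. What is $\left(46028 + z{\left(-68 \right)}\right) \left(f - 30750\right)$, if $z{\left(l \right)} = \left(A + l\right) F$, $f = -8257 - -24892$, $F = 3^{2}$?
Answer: $-641427945$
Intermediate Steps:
$F = 9$
$A = 3$
$f = 16635$ ($f = -8257 + 24892 = 16635$)
$z{\left(l \right)} = 27 + 9 l$ ($z{\left(l \right)} = \left(3 + l\right) 9 = 27 + 9 l$)
$\left(46028 + z{\left(-68 \right)}\right) \left(f - 30750\right) = \left(46028 + \left(27 + 9 \left(-68\right)\right)\right) \left(16635 - 30750\right) = \left(46028 + \left(27 - 612\right)\right) \left(-14115\right) = \left(46028 - 585\right) \left(-14115\right) = 45443 \left(-14115\right) = -641427945$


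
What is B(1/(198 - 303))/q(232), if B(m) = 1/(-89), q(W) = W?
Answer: -1/20648 ≈ -4.8431e-5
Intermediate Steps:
B(m) = -1/89
B(1/(198 - 303))/q(232) = -1/89/232 = -1/89*1/232 = -1/20648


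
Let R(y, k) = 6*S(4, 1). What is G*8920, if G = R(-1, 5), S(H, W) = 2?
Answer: 107040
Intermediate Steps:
R(y, k) = 12 (R(y, k) = 6*2 = 12)
G = 12
G*8920 = 12*8920 = 107040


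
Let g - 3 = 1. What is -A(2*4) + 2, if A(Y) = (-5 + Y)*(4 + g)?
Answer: -22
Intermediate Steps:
g = 4 (g = 3 + 1 = 4)
A(Y) = -40 + 8*Y (A(Y) = (-5 + Y)*(4 + 4) = (-5 + Y)*8 = -40 + 8*Y)
-A(2*4) + 2 = -(-40 + 8*(2*4)) + 2 = -(-40 + 8*8) + 2 = -(-40 + 64) + 2 = -1*24 + 2 = -24 + 2 = -22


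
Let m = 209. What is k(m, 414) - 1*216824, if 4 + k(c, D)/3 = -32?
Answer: -216932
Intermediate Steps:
k(c, D) = -108 (k(c, D) = -12 + 3*(-32) = -12 - 96 = -108)
k(m, 414) - 1*216824 = -108 - 1*216824 = -108 - 216824 = -216932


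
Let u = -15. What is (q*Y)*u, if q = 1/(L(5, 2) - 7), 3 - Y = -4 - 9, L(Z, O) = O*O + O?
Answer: 240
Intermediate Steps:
L(Z, O) = O + O² (L(Z, O) = O² + O = O + O²)
Y = 16 (Y = 3 - (-4 - 9) = 3 - 1*(-13) = 3 + 13 = 16)
q = -1 (q = 1/(2*(1 + 2) - 7) = 1/(2*3 - 7) = 1/(6 - 7) = 1/(-1) = -1)
(q*Y)*u = -1*16*(-15) = -16*(-15) = 240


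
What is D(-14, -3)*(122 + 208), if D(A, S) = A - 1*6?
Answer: -6600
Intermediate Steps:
D(A, S) = -6 + A (D(A, S) = A - 6 = -6 + A)
D(-14, -3)*(122 + 208) = (-6 - 14)*(122 + 208) = -20*330 = -6600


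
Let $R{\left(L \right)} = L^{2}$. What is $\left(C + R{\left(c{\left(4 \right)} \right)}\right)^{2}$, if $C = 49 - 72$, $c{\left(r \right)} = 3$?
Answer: $196$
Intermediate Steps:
$C = -23$ ($C = 49 - 72 = -23$)
$\left(C + R{\left(c{\left(4 \right)} \right)}\right)^{2} = \left(-23 + 3^{2}\right)^{2} = \left(-23 + 9\right)^{2} = \left(-14\right)^{2} = 196$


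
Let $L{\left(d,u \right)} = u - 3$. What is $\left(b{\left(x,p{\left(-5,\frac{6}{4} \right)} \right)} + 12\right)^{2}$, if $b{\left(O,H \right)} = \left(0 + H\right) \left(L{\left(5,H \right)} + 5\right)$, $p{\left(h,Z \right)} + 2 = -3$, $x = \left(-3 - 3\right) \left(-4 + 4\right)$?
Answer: $729$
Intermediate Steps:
$x = 0$ ($x = \left(-6\right) 0 = 0$)
$p{\left(h,Z \right)} = -5$ ($p{\left(h,Z \right)} = -2 - 3 = -5$)
$L{\left(d,u \right)} = -3 + u$
$b{\left(O,H \right)} = H \left(2 + H\right)$ ($b{\left(O,H \right)} = \left(0 + H\right) \left(\left(-3 + H\right) + 5\right) = H \left(2 + H\right)$)
$\left(b{\left(x,p{\left(-5,\frac{6}{4} \right)} \right)} + 12\right)^{2} = \left(- 5 \left(2 - 5\right) + 12\right)^{2} = \left(\left(-5\right) \left(-3\right) + 12\right)^{2} = \left(15 + 12\right)^{2} = 27^{2} = 729$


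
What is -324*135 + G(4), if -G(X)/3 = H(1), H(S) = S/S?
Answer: -43743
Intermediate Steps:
H(S) = 1
G(X) = -3 (G(X) = -3*1 = -3)
-324*135 + G(4) = -324*135 - 3 = -43740 - 3 = -43743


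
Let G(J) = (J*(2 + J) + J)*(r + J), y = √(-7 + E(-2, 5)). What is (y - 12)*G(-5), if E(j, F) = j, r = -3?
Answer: 960 - 240*I ≈ 960.0 - 240.0*I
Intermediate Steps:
y = 3*I (y = √(-7 - 2) = √(-9) = 3*I ≈ 3.0*I)
G(J) = (-3 + J)*(J + J*(2 + J)) (G(J) = (J*(2 + J) + J)*(-3 + J) = (J + J*(2 + J))*(-3 + J) = (-3 + J)*(J + J*(2 + J)))
(y - 12)*G(-5) = (3*I - 12)*(-5*(-9 + (-5)²)) = (-12 + 3*I)*(-5*(-9 + 25)) = (-12 + 3*I)*(-5*16) = (-12 + 3*I)*(-80) = 960 - 240*I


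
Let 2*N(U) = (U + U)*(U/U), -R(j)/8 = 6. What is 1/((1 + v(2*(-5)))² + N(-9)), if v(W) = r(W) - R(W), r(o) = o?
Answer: 1/1512 ≈ 0.00066138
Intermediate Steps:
R(j) = -48 (R(j) = -8*6 = -48)
N(U) = U (N(U) = ((U + U)*(U/U))/2 = ((2*U)*1)/2 = (2*U)/2 = U)
v(W) = 48 + W (v(W) = W - 1*(-48) = W + 48 = 48 + W)
1/((1 + v(2*(-5)))² + N(-9)) = 1/((1 + (48 + 2*(-5)))² - 9) = 1/((1 + (48 - 10))² - 9) = 1/((1 + 38)² - 9) = 1/(39² - 9) = 1/(1521 - 9) = 1/1512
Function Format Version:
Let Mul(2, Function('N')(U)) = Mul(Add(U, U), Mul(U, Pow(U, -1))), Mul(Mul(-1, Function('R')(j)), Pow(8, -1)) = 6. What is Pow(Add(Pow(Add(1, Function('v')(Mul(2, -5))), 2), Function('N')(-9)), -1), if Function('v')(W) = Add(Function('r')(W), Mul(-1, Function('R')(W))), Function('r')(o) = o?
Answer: Rational(1, 1512) ≈ 0.00066138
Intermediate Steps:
Function('R')(j) = -48 (Function('R')(j) = Mul(-8, 6) = -48)
Function('N')(U) = U (Function('N')(U) = Mul(Rational(1, 2), Mul(Add(U, U), Mul(U, Pow(U, -1)))) = Mul(Rational(1, 2), Mul(Mul(2, U), 1)) = Mul(Rational(1, 2), Mul(2, U)) = U)
Function('v')(W) = Add(48, W) (Function('v')(W) = Add(W, Mul(-1, -48)) = Add(W, 48) = Add(48, W))
Pow(Add(Pow(Add(1, Function('v')(Mul(2, -5))), 2), Function('N')(-9)), -1) = Pow(Add(Pow(Add(1, Add(48, Mul(2, -5))), 2), -9), -1) = Pow(Add(Pow(Add(1, Add(48, -10)), 2), -9), -1) = Pow(Add(Pow(Add(1, 38), 2), -9), -1) = Pow(Add(Pow(39, 2), -9), -1) = Pow(Add(1521, -9), -1) = Pow(1512, -1) = Rational(1, 1512)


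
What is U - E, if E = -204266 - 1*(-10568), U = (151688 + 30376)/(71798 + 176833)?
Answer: 16053169834/82877 ≈ 1.9370e+5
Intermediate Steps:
U = 60688/82877 (U = 182064/248631 = 182064*(1/248631) = 60688/82877 ≈ 0.73227)
E = -193698 (E = -204266 + 10568 = -193698)
U - E = 60688/82877 - 1*(-193698) = 60688/82877 + 193698 = 16053169834/82877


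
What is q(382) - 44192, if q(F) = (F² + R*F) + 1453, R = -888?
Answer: -236031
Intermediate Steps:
q(F) = 1453 + F² - 888*F (q(F) = (F² - 888*F) + 1453 = 1453 + F² - 888*F)
q(382) - 44192 = (1453 + 382² - 888*382) - 44192 = (1453 + 145924 - 339216) - 44192 = -191839 - 44192 = -236031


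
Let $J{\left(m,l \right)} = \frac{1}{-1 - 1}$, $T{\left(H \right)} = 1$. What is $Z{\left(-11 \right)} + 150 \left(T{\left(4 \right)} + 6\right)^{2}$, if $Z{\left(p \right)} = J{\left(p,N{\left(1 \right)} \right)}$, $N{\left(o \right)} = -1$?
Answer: $\frac{14699}{2} \approx 7349.5$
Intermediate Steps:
$J{\left(m,l \right)} = - \frac{1}{2}$ ($J{\left(m,l \right)} = \frac{1}{-2} = - \frac{1}{2}$)
$Z{\left(p \right)} = - \frac{1}{2}$
$Z{\left(-11 \right)} + 150 \left(T{\left(4 \right)} + 6\right)^{2} = - \frac{1}{2} + 150 \left(1 + 6\right)^{2} = - \frac{1}{2} + 150 \cdot 7^{2} = - \frac{1}{2} + 150 \cdot 49 = - \frac{1}{2} + 7350 = \frac{14699}{2}$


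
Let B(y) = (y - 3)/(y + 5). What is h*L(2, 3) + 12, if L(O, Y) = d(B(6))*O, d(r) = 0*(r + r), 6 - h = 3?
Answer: 12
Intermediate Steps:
B(y) = (-3 + y)/(5 + y)
h = 3 (h = 6 - 1*3 = 6 - 3 = 3)
d(r) = 0 (d(r) = 0*(2*r) = 0)
L(O, Y) = 0 (L(O, Y) = 0*O = 0)
h*L(2, 3) + 12 = 3*0 + 12 = 0 + 12 = 12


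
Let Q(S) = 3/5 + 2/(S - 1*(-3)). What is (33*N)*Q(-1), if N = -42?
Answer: -11088/5 ≈ -2217.6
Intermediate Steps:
Q(S) = ⅗ + 2/(3 + S) (Q(S) = 3*(⅕) + 2/(S + 3) = ⅗ + 2/(3 + S))
(33*N)*Q(-1) = (33*(-42))*((19 + 3*(-1))/(5*(3 - 1))) = -1386*(19 - 3)/(5*2) = -1386*16/(5*2) = -1386*8/5 = -11088/5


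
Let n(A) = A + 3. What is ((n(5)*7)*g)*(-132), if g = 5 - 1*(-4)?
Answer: -66528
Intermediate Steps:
n(A) = 3 + A
g = 9 (g = 5 + 4 = 9)
((n(5)*7)*g)*(-132) = (((3 + 5)*7)*9)*(-132) = ((8*7)*9)*(-132) = (56*9)*(-132) = 504*(-132) = -66528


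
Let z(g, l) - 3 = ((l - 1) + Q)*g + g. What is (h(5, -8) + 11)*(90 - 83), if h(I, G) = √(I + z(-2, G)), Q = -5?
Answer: 77 + 7*√34 ≈ 117.82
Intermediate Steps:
z(g, l) = 3 + g + g*(-6 + l) (z(g, l) = 3 + (((l - 1) - 5)*g + g) = 3 + (((-1 + l) - 5)*g + g) = 3 + ((-6 + l)*g + g) = 3 + (g*(-6 + l) + g) = 3 + (g + g*(-6 + l)) = 3 + g + g*(-6 + l))
h(I, G) = √(13 + I - 2*G) (h(I, G) = √(I + (3 - 5*(-2) - 2*G)) = √(I + (3 + 10 - 2*G)) = √(I + (13 - 2*G)) = √(13 + I - 2*G))
(h(5, -8) + 11)*(90 - 83) = (√(13 + 5 - 2*(-8)) + 11)*(90 - 83) = (√(13 + 5 + 16) + 11)*7 = (√34 + 11)*7 = (11 + √34)*7 = 77 + 7*√34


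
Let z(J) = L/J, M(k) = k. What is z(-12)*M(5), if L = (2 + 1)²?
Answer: -15/4 ≈ -3.7500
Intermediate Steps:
L = 9 (L = 3² = 9)
z(J) = 9/J
z(-12)*M(5) = (9/(-12))*5 = (9*(-1/12))*5 = -¾*5 = -15/4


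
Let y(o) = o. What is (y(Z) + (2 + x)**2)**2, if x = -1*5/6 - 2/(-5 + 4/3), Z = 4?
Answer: 911617249/18974736 ≈ 48.044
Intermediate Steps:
x = -19/66 (x = -5*1/6 - 2/(-5 + (1/3)*4) = -5/6 - 2/(-5 + 4/3) = -5/6 - 2/(-11/3) = -5/6 - 2*(-3/11) = -5/6 + 6/11 = -19/66 ≈ -0.28788)
(y(Z) + (2 + x)**2)**2 = (4 + (2 - 19/66)**2)**2 = (4 + (113/66)**2)**2 = (4 + 12769/4356)**2 = (30193/4356)**2 = 911617249/18974736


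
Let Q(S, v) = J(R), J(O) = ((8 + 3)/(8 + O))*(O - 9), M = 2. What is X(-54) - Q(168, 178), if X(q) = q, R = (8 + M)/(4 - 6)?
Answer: -8/3 ≈ -2.6667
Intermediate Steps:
R = -5 (R = (8 + 2)/(4 - 6) = 10/(-2) = 10*(-½) = -5)
J(O) = 11*(-9 + O)/(8 + O) (J(O) = (11/(8 + O))*(-9 + O) = 11*(-9 + O)/(8 + O))
Q(S, v) = -154/3 (Q(S, v) = 11*(-9 - 5)/(8 - 5) = 11*(-14)/3 = 11*(⅓)*(-14) = -154/3)
X(-54) - Q(168, 178) = -54 - 1*(-154/3) = -54 + 154/3 = -8/3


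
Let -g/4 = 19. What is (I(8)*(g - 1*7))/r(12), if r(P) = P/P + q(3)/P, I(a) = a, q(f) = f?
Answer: -2656/5 ≈ -531.20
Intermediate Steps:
g = -76 (g = -4*19 = -76)
r(P) = 1 + 3/P (r(P) = P/P + 3/P = 1 + 3/P)
(I(8)*(g - 1*7))/r(12) = (8*(-76 - 1*7))/(((3 + 12)/12)) = (8*(-76 - 7))/(((1/12)*15)) = (8*(-83))/(5/4) = -664*⅘ = -2656/5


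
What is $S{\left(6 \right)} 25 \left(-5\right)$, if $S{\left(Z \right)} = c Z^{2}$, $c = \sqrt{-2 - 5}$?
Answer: $- 4500 i \sqrt{7} \approx - 11906.0 i$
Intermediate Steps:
$c = i \sqrt{7}$ ($c = \sqrt{-7} = i \sqrt{7} \approx 2.6458 i$)
$S{\left(Z \right)} = i \sqrt{7} Z^{2}$
$S{\left(6 \right)} 25 \left(-5\right) = i \sqrt{7} \cdot 6^{2} \cdot 25 \left(-5\right) = i \sqrt{7} \cdot 36 \cdot 25 \left(-5\right) = 36 i \sqrt{7} \cdot 25 \left(-5\right) = 900 i \sqrt{7} \left(-5\right) = - 4500 i \sqrt{7}$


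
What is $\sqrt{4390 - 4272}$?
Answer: $\sqrt{118} \approx 10.863$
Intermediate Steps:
$\sqrt{4390 - 4272} = \sqrt{118}$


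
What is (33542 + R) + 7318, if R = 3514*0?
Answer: 40860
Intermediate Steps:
R = 0
(33542 + R) + 7318 = (33542 + 0) + 7318 = 33542 + 7318 = 40860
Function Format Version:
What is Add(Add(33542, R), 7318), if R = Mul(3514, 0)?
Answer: 40860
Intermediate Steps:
R = 0
Add(Add(33542, R), 7318) = Add(Add(33542, 0), 7318) = Add(33542, 7318) = 40860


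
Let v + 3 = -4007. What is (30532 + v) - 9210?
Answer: 17312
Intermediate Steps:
v = -4010 (v = -3 - 4007 = -4010)
(30532 + v) - 9210 = (30532 - 4010) - 9210 = 26522 - 9210 = 17312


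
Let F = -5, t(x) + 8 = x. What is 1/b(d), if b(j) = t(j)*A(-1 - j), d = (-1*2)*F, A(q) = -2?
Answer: -¼ ≈ -0.25000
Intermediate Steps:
t(x) = -8 + x
d = 10 (d = -1*2*(-5) = -2*(-5) = 10)
b(j) = 16 - 2*j (b(j) = (-8 + j)*(-2) = 16 - 2*j)
1/b(d) = 1/(16 - 2*10) = 1/(16 - 20) = 1/(-4) = -¼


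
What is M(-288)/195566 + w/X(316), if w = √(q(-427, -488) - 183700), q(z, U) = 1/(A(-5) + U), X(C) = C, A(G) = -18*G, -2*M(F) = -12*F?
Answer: -864/97783 + I*√29098815198/125768 ≈ -0.0088359 + 1.3563*I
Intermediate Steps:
M(F) = 6*F (M(F) = -(-6)*F = 6*F)
q(z, U) = 1/(90 + U) (q(z, U) = 1/(-18*(-5) + U) = 1/(90 + U))
w = I*√29098815198/398 (w = √(1/(90 - 488) - 183700) = √(1/(-398) - 183700) = √(-1/398 - 183700) = √(-73112601/398) = I*√29098815198/398 ≈ 428.6*I)
M(-288)/195566 + w/X(316) = (6*(-288))/195566 + (I*√29098815198/398)/316 = -1728*1/195566 + (I*√29098815198/398)*(1/316) = -864/97783 + I*√29098815198/125768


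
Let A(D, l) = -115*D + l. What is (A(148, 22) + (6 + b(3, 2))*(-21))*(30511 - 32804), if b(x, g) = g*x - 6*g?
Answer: 38976414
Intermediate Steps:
A(D, l) = l - 115*D
b(x, g) = -6*g + g*x
(A(148, 22) + (6 + b(3, 2))*(-21))*(30511 - 32804) = ((22 - 115*148) + (6 + 2*(-6 + 3))*(-21))*(30511 - 32804) = ((22 - 17020) + (6 + 2*(-3))*(-21))*(-2293) = (-16998 + (6 - 6)*(-21))*(-2293) = (-16998 + 0*(-21))*(-2293) = (-16998 + 0)*(-2293) = -16998*(-2293) = 38976414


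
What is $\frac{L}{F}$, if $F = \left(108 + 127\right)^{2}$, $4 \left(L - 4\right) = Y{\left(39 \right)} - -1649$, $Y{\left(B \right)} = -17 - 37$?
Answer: $\frac{1611}{220900} \approx 0.0072929$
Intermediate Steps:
$Y{\left(B \right)} = -54$ ($Y{\left(B \right)} = -17 - 37 = -54$)
$L = \frac{1611}{4}$ ($L = 4 + \frac{-54 - -1649}{4} = 4 + \frac{-54 + 1649}{4} = 4 + \frac{1}{4} \cdot 1595 = 4 + \frac{1595}{4} = \frac{1611}{4} \approx 402.75$)
$F = 55225$ ($F = 235^{2} = 55225$)
$\frac{L}{F} = \frac{1611}{4 \cdot 55225} = \frac{1611}{4} \cdot \frac{1}{55225} = \frac{1611}{220900}$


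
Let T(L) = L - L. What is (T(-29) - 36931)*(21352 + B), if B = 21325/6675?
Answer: -210574542247/267 ≈ -7.8867e+8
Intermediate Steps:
B = 853/267 (B = 21325*(1/6675) = 853/267 ≈ 3.1948)
T(L) = 0
(T(-29) - 36931)*(21352 + B) = (0 - 36931)*(21352 + 853/267) = -36931*5701837/267 = -210574542247/267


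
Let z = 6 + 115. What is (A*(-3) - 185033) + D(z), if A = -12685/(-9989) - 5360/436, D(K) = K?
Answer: -201296362727/1088801 ≈ -1.8488e+5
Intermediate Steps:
z = 121
A = -12002595/1088801 (A = -12685*(-1/9989) - 5360*1/436 = 12685/9989 - 1340/109 = -12002595/1088801 ≈ -11.024)
(A*(-3) - 185033) + D(z) = (-12002595/1088801*(-3) - 185033) + 121 = (36007785/1088801 - 185033) + 121 = -201428107648/1088801 + 121 = -201296362727/1088801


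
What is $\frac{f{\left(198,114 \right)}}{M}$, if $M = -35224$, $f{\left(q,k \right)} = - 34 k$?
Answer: $\frac{57}{518} \approx 0.11004$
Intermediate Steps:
$\frac{f{\left(198,114 \right)}}{M} = \frac{\left(-34\right) 114}{-35224} = \left(-3876\right) \left(- \frac{1}{35224}\right) = \frac{57}{518}$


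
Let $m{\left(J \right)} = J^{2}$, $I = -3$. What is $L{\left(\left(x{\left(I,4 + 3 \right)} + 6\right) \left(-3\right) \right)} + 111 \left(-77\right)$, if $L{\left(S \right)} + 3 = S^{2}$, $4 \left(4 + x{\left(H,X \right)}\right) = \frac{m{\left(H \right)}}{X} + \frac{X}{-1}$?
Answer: $- \frac{418806}{49} \approx -8547.1$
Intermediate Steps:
$x{\left(H,X \right)} = -4 - \frac{X}{4} + \frac{H^{2}}{4 X}$ ($x{\left(H,X \right)} = -4 + \frac{\frac{H^{2}}{X} + \frac{X}{-1}}{4} = -4 + \frac{\frac{H^{2}}{X} + X \left(-1\right)}{4} = -4 + \frac{\frac{H^{2}}{X} - X}{4} = -4 + \frac{- X + \frac{H^{2}}{X}}{4} = -4 + \left(- \frac{X}{4} + \frac{H^{2}}{4 X}\right) = -4 - \frac{X}{4} + \frac{H^{2}}{4 X}$)
$L{\left(S \right)} = -3 + S^{2}$
$L{\left(\left(x{\left(I,4 + 3 \right)} + 6\right) \left(-3\right) \right)} + 111 \left(-77\right) = \left(-3 + \left(\left(\frac{\left(-3\right)^{2} - \left(4 + 3\right) \left(16 + \left(4 + 3\right)\right)}{4 \left(4 + 3\right)} + 6\right) \left(-3\right)\right)^{2}\right) + 111 \left(-77\right) = \left(-3 + \left(\left(\frac{9 - 7 \left(16 + 7\right)}{4 \cdot 7} + 6\right) \left(-3\right)\right)^{2}\right) - 8547 = \left(-3 + \left(\left(\frac{1}{4} \cdot \frac{1}{7} \left(9 - 7 \cdot 23\right) + 6\right) \left(-3\right)\right)^{2}\right) - 8547 = \left(-3 + \left(\left(\frac{1}{4} \cdot \frac{1}{7} \left(9 - 161\right) + 6\right) \left(-3\right)\right)^{2}\right) - 8547 = \left(-3 + \left(\left(\frac{1}{4} \cdot \frac{1}{7} \left(-152\right) + 6\right) \left(-3\right)\right)^{2}\right) - 8547 = \left(-3 + \left(\left(- \frac{38}{7} + 6\right) \left(-3\right)\right)^{2}\right) - 8547 = \left(-3 + \left(\frac{4}{7} \left(-3\right)\right)^{2}\right) - 8547 = \left(-3 + \left(- \frac{12}{7}\right)^{2}\right) - 8547 = \left(-3 + \frac{144}{49}\right) - 8547 = - \frac{3}{49} - 8547 = - \frac{418806}{49}$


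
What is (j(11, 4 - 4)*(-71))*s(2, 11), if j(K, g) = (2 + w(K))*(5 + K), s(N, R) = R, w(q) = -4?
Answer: 24992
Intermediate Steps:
j(K, g) = -10 - 2*K (j(K, g) = (2 - 4)*(5 + K) = -2*(5 + K) = -10 - 2*K)
(j(11, 4 - 4)*(-71))*s(2, 11) = ((-10 - 2*11)*(-71))*11 = ((-10 - 22)*(-71))*11 = -32*(-71)*11 = 2272*11 = 24992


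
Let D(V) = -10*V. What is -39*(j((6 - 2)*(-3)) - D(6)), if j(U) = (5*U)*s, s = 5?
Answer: 9360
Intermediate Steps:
j(U) = 25*U (j(U) = (5*U)*5 = 25*U)
-39*(j((6 - 2)*(-3)) - D(6)) = -39*(25*((6 - 2)*(-3)) - (-10)*6) = -39*(25*(4*(-3)) - 1*(-60)) = -39*(25*(-12) + 60) = -39*(-300 + 60) = -39*(-240) = 9360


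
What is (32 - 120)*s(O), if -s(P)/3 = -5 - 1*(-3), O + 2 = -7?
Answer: -528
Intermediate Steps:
O = -9 (O = -2 - 7 = -9)
s(P) = 6 (s(P) = -3*(-5 - 1*(-3)) = -3*(-5 + 3) = -3*(-2) = 6)
(32 - 120)*s(O) = (32 - 120)*6 = -88*6 = -528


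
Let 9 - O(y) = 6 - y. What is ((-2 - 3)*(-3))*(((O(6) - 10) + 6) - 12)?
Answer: -105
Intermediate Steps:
O(y) = 3 + y (O(y) = 9 - (6 - y) = 9 + (-6 + y) = 3 + y)
((-2 - 3)*(-3))*(((O(6) - 10) + 6) - 12) = ((-2 - 3)*(-3))*((((3 + 6) - 10) + 6) - 12) = (-5*(-3))*(((9 - 10) + 6) - 12) = 15*((-1 + 6) - 12) = 15*(5 - 12) = 15*(-7) = -105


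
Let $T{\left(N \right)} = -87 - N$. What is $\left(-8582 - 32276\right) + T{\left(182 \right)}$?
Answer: $-41127$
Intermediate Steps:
$\left(-8582 - 32276\right) + T{\left(182 \right)} = \left(-8582 - 32276\right) - 269 = -40858 - 269 = -41127$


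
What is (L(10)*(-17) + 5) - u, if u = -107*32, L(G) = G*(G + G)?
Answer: 29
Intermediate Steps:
L(G) = 2*G² (L(G) = G*(2*G) = 2*G²)
u = -3424
(L(10)*(-17) + 5) - u = ((2*10²)*(-17) + 5) - 1*(-3424) = ((2*100)*(-17) + 5) + 3424 = (200*(-17) + 5) + 3424 = (-3400 + 5) + 3424 = -3395 + 3424 = 29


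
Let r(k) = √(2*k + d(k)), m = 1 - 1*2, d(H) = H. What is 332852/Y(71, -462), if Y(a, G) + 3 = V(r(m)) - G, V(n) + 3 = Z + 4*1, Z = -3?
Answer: 332852/457 ≈ 728.34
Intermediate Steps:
m = -1 (m = 1 - 2 = -1)
r(k) = √3*√k (r(k) = √(2*k + k) = √(3*k) = √3*√k)
V(n) = -2 (V(n) = -3 + (-3 + 4*1) = -3 + (-3 + 4) = -3 + 1 = -2)
Y(a, G) = -5 - G (Y(a, G) = -3 + (-2 - G) = -5 - G)
332852/Y(71, -462) = 332852/(-5 - 1*(-462)) = 332852/(-5 + 462) = 332852/457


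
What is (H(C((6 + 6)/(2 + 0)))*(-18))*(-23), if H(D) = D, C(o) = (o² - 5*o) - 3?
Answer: 1242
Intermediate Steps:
C(o) = -3 + o² - 5*o
(H(C((6 + 6)/(2 + 0)))*(-18))*(-23) = ((-3 + ((6 + 6)/(2 + 0))² - 5*(6 + 6)/(2 + 0))*(-18))*(-23) = ((-3 + (12/2)² - 60/2)*(-18))*(-23) = ((-3 + (12*(½))² - 60/2)*(-18))*(-23) = ((-3 + 6² - 5*6)*(-18))*(-23) = ((-3 + 36 - 30)*(-18))*(-23) = (3*(-18))*(-23) = -54*(-23) = 1242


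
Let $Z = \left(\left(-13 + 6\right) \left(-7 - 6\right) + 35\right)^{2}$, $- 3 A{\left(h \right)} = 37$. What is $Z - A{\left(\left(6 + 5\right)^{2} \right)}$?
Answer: $\frac{47665}{3} \approx 15888.0$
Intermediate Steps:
$A{\left(h \right)} = - \frac{37}{3}$ ($A{\left(h \right)} = \left(- \frac{1}{3}\right) 37 = - \frac{37}{3}$)
$Z = 15876$ ($Z = \left(\left(-7\right) \left(-13\right) + 35\right)^{2} = \left(91 + 35\right)^{2} = 126^{2} = 15876$)
$Z - A{\left(\left(6 + 5\right)^{2} \right)} = 15876 - - \frac{37}{3} = 15876 + \frac{37}{3} = \frac{47665}{3}$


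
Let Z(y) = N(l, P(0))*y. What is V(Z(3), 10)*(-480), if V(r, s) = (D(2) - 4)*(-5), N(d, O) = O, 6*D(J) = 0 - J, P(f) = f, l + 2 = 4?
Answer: -10400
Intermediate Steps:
l = 2 (l = -2 + 4 = 2)
D(J) = -J/6 (D(J) = (0 - J)/6 = (-J)/6 = -J/6)
Z(y) = 0 (Z(y) = 0*y = 0)
V(r, s) = 65/3 (V(r, s) = (-⅙*2 - 4)*(-5) = (-⅓ - 4)*(-5) = -13/3*(-5) = 65/3)
V(Z(3), 10)*(-480) = (65/3)*(-480) = -10400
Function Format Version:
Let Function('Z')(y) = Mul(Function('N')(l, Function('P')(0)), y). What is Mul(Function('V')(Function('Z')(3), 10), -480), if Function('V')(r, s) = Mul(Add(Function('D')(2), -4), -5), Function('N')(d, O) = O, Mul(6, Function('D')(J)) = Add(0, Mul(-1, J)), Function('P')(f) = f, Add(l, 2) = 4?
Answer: -10400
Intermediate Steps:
l = 2 (l = Add(-2, 4) = 2)
Function('D')(J) = Mul(Rational(-1, 6), J) (Function('D')(J) = Mul(Rational(1, 6), Add(0, Mul(-1, J))) = Mul(Rational(1, 6), Mul(-1, J)) = Mul(Rational(-1, 6), J))
Function('Z')(y) = 0 (Function('Z')(y) = Mul(0, y) = 0)
Function('V')(r, s) = Rational(65, 3) (Function('V')(r, s) = Mul(Add(Mul(Rational(-1, 6), 2), -4), -5) = Mul(Add(Rational(-1, 3), -4), -5) = Mul(Rational(-13, 3), -5) = Rational(65, 3))
Mul(Function('V')(Function('Z')(3), 10), -480) = Mul(Rational(65, 3), -480) = -10400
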